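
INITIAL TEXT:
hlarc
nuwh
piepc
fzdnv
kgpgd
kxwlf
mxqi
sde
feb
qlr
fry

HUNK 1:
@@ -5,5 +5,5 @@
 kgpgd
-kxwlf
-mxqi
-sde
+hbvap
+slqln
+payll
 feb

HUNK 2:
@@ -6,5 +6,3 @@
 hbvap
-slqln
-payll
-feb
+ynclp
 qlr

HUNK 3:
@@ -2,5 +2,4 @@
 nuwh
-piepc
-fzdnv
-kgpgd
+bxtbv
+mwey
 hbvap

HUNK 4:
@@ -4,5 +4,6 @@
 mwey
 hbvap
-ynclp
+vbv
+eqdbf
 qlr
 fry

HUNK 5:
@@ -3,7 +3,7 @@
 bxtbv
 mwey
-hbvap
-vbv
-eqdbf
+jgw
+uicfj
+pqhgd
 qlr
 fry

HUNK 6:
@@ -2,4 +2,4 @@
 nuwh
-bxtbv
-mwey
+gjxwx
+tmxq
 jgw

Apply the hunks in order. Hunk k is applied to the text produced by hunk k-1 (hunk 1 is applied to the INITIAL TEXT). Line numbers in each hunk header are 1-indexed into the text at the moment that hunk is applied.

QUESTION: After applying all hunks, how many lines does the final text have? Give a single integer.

Answer: 9

Derivation:
Hunk 1: at line 5 remove [kxwlf,mxqi,sde] add [hbvap,slqln,payll] -> 11 lines: hlarc nuwh piepc fzdnv kgpgd hbvap slqln payll feb qlr fry
Hunk 2: at line 6 remove [slqln,payll,feb] add [ynclp] -> 9 lines: hlarc nuwh piepc fzdnv kgpgd hbvap ynclp qlr fry
Hunk 3: at line 2 remove [piepc,fzdnv,kgpgd] add [bxtbv,mwey] -> 8 lines: hlarc nuwh bxtbv mwey hbvap ynclp qlr fry
Hunk 4: at line 4 remove [ynclp] add [vbv,eqdbf] -> 9 lines: hlarc nuwh bxtbv mwey hbvap vbv eqdbf qlr fry
Hunk 5: at line 3 remove [hbvap,vbv,eqdbf] add [jgw,uicfj,pqhgd] -> 9 lines: hlarc nuwh bxtbv mwey jgw uicfj pqhgd qlr fry
Hunk 6: at line 2 remove [bxtbv,mwey] add [gjxwx,tmxq] -> 9 lines: hlarc nuwh gjxwx tmxq jgw uicfj pqhgd qlr fry
Final line count: 9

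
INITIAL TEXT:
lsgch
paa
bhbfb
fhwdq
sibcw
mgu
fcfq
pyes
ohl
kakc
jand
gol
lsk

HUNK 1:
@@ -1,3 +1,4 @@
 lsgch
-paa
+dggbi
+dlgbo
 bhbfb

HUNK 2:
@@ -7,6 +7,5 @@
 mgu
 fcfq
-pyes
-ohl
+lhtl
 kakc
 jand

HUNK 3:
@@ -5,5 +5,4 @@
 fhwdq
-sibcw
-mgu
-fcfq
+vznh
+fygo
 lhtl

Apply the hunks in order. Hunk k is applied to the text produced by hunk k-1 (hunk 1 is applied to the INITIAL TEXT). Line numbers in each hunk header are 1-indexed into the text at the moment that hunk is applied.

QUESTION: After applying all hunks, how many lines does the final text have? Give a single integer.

Hunk 1: at line 1 remove [paa] add [dggbi,dlgbo] -> 14 lines: lsgch dggbi dlgbo bhbfb fhwdq sibcw mgu fcfq pyes ohl kakc jand gol lsk
Hunk 2: at line 7 remove [pyes,ohl] add [lhtl] -> 13 lines: lsgch dggbi dlgbo bhbfb fhwdq sibcw mgu fcfq lhtl kakc jand gol lsk
Hunk 3: at line 5 remove [sibcw,mgu,fcfq] add [vznh,fygo] -> 12 lines: lsgch dggbi dlgbo bhbfb fhwdq vznh fygo lhtl kakc jand gol lsk
Final line count: 12

Answer: 12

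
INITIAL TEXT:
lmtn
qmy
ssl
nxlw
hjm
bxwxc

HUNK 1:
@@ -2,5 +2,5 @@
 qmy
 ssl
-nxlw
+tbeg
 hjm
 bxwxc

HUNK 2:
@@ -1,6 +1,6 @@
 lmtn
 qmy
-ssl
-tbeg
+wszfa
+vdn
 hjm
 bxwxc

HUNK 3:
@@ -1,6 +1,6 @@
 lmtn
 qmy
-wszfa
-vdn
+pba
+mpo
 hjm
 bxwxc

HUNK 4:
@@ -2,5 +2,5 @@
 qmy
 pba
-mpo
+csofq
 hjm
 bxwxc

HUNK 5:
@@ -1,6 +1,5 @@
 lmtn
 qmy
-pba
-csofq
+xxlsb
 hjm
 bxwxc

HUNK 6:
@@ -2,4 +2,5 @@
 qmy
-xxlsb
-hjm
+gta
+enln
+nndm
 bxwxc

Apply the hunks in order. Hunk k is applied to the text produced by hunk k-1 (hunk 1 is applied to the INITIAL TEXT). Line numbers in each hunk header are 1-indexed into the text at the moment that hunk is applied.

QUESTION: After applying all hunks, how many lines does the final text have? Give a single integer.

Hunk 1: at line 2 remove [nxlw] add [tbeg] -> 6 lines: lmtn qmy ssl tbeg hjm bxwxc
Hunk 2: at line 1 remove [ssl,tbeg] add [wszfa,vdn] -> 6 lines: lmtn qmy wszfa vdn hjm bxwxc
Hunk 3: at line 1 remove [wszfa,vdn] add [pba,mpo] -> 6 lines: lmtn qmy pba mpo hjm bxwxc
Hunk 4: at line 2 remove [mpo] add [csofq] -> 6 lines: lmtn qmy pba csofq hjm bxwxc
Hunk 5: at line 1 remove [pba,csofq] add [xxlsb] -> 5 lines: lmtn qmy xxlsb hjm bxwxc
Hunk 6: at line 2 remove [xxlsb,hjm] add [gta,enln,nndm] -> 6 lines: lmtn qmy gta enln nndm bxwxc
Final line count: 6

Answer: 6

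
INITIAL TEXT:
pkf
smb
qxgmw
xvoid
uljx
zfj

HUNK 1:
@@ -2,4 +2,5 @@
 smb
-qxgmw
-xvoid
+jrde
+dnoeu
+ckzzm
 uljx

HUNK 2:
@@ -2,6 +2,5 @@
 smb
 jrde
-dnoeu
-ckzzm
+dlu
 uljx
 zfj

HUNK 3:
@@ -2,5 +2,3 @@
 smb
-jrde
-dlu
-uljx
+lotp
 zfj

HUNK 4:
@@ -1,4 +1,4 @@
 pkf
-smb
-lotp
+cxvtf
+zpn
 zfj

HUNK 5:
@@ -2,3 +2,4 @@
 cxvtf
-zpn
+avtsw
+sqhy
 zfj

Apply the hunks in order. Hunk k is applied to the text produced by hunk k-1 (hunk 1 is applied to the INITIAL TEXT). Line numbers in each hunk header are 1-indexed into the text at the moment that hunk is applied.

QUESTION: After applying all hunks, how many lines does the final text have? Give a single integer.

Answer: 5

Derivation:
Hunk 1: at line 2 remove [qxgmw,xvoid] add [jrde,dnoeu,ckzzm] -> 7 lines: pkf smb jrde dnoeu ckzzm uljx zfj
Hunk 2: at line 2 remove [dnoeu,ckzzm] add [dlu] -> 6 lines: pkf smb jrde dlu uljx zfj
Hunk 3: at line 2 remove [jrde,dlu,uljx] add [lotp] -> 4 lines: pkf smb lotp zfj
Hunk 4: at line 1 remove [smb,lotp] add [cxvtf,zpn] -> 4 lines: pkf cxvtf zpn zfj
Hunk 5: at line 2 remove [zpn] add [avtsw,sqhy] -> 5 lines: pkf cxvtf avtsw sqhy zfj
Final line count: 5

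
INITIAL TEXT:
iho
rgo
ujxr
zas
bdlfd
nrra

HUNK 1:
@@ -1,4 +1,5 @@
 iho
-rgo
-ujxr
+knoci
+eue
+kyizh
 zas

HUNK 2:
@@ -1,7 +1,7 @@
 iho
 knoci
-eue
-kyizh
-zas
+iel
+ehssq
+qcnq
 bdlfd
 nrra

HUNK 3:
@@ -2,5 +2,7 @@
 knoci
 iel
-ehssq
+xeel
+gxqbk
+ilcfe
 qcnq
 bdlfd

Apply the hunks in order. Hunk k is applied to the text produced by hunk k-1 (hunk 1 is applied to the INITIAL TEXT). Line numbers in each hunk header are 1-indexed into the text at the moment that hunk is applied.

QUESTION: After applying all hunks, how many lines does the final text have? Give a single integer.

Answer: 9

Derivation:
Hunk 1: at line 1 remove [rgo,ujxr] add [knoci,eue,kyizh] -> 7 lines: iho knoci eue kyizh zas bdlfd nrra
Hunk 2: at line 1 remove [eue,kyizh,zas] add [iel,ehssq,qcnq] -> 7 lines: iho knoci iel ehssq qcnq bdlfd nrra
Hunk 3: at line 2 remove [ehssq] add [xeel,gxqbk,ilcfe] -> 9 lines: iho knoci iel xeel gxqbk ilcfe qcnq bdlfd nrra
Final line count: 9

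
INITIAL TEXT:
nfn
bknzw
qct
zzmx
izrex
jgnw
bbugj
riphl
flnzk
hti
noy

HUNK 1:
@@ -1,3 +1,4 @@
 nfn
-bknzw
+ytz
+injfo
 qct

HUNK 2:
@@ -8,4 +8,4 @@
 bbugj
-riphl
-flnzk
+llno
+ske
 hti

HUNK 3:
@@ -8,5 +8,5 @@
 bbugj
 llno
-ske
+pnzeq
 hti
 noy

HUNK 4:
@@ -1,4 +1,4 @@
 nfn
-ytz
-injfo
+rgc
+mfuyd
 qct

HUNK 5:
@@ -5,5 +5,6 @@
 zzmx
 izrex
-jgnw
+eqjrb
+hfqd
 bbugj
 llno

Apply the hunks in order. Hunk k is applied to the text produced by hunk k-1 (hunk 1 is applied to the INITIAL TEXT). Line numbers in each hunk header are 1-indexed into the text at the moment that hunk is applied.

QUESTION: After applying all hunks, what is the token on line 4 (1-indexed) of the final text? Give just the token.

Answer: qct

Derivation:
Hunk 1: at line 1 remove [bknzw] add [ytz,injfo] -> 12 lines: nfn ytz injfo qct zzmx izrex jgnw bbugj riphl flnzk hti noy
Hunk 2: at line 8 remove [riphl,flnzk] add [llno,ske] -> 12 lines: nfn ytz injfo qct zzmx izrex jgnw bbugj llno ske hti noy
Hunk 3: at line 8 remove [ske] add [pnzeq] -> 12 lines: nfn ytz injfo qct zzmx izrex jgnw bbugj llno pnzeq hti noy
Hunk 4: at line 1 remove [ytz,injfo] add [rgc,mfuyd] -> 12 lines: nfn rgc mfuyd qct zzmx izrex jgnw bbugj llno pnzeq hti noy
Hunk 5: at line 5 remove [jgnw] add [eqjrb,hfqd] -> 13 lines: nfn rgc mfuyd qct zzmx izrex eqjrb hfqd bbugj llno pnzeq hti noy
Final line 4: qct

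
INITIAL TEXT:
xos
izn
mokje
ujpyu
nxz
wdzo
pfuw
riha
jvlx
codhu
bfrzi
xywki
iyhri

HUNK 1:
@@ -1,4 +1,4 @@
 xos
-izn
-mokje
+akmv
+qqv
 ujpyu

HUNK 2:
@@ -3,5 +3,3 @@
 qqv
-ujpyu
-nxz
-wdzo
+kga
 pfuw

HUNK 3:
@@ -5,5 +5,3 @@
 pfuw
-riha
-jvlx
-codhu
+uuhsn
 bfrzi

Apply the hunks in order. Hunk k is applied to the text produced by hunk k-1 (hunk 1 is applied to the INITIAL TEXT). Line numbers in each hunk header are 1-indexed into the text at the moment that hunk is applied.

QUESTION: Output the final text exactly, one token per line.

Hunk 1: at line 1 remove [izn,mokje] add [akmv,qqv] -> 13 lines: xos akmv qqv ujpyu nxz wdzo pfuw riha jvlx codhu bfrzi xywki iyhri
Hunk 2: at line 3 remove [ujpyu,nxz,wdzo] add [kga] -> 11 lines: xos akmv qqv kga pfuw riha jvlx codhu bfrzi xywki iyhri
Hunk 3: at line 5 remove [riha,jvlx,codhu] add [uuhsn] -> 9 lines: xos akmv qqv kga pfuw uuhsn bfrzi xywki iyhri

Answer: xos
akmv
qqv
kga
pfuw
uuhsn
bfrzi
xywki
iyhri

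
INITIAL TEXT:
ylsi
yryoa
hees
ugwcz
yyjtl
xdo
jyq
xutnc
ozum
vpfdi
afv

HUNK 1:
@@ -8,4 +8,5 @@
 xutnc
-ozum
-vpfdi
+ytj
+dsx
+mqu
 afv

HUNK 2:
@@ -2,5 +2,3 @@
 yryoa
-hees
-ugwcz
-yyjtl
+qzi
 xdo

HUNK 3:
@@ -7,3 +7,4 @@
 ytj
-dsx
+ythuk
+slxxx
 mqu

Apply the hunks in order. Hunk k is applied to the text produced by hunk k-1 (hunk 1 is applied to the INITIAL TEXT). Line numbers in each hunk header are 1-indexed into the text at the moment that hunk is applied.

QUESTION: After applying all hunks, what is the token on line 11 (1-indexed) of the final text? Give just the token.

Answer: afv

Derivation:
Hunk 1: at line 8 remove [ozum,vpfdi] add [ytj,dsx,mqu] -> 12 lines: ylsi yryoa hees ugwcz yyjtl xdo jyq xutnc ytj dsx mqu afv
Hunk 2: at line 2 remove [hees,ugwcz,yyjtl] add [qzi] -> 10 lines: ylsi yryoa qzi xdo jyq xutnc ytj dsx mqu afv
Hunk 3: at line 7 remove [dsx] add [ythuk,slxxx] -> 11 lines: ylsi yryoa qzi xdo jyq xutnc ytj ythuk slxxx mqu afv
Final line 11: afv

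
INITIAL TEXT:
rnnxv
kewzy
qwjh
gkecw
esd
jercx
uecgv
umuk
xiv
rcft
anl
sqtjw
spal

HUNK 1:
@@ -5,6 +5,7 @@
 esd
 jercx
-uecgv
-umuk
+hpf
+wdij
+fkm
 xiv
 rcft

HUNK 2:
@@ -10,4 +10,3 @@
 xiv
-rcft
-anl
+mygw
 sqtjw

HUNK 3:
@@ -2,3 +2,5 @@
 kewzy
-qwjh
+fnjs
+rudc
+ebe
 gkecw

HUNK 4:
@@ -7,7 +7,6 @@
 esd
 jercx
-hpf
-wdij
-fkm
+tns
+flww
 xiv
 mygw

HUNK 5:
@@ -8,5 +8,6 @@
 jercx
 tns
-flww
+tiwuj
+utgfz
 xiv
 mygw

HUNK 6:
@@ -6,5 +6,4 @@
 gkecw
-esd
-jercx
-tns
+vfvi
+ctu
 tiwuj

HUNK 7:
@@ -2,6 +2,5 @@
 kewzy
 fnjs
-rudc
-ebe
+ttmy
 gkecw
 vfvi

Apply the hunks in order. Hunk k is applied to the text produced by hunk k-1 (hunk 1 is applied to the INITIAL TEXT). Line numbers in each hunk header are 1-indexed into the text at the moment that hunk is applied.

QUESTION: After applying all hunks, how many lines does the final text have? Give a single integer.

Answer: 13

Derivation:
Hunk 1: at line 5 remove [uecgv,umuk] add [hpf,wdij,fkm] -> 14 lines: rnnxv kewzy qwjh gkecw esd jercx hpf wdij fkm xiv rcft anl sqtjw spal
Hunk 2: at line 10 remove [rcft,anl] add [mygw] -> 13 lines: rnnxv kewzy qwjh gkecw esd jercx hpf wdij fkm xiv mygw sqtjw spal
Hunk 3: at line 2 remove [qwjh] add [fnjs,rudc,ebe] -> 15 lines: rnnxv kewzy fnjs rudc ebe gkecw esd jercx hpf wdij fkm xiv mygw sqtjw spal
Hunk 4: at line 7 remove [hpf,wdij,fkm] add [tns,flww] -> 14 lines: rnnxv kewzy fnjs rudc ebe gkecw esd jercx tns flww xiv mygw sqtjw spal
Hunk 5: at line 8 remove [flww] add [tiwuj,utgfz] -> 15 lines: rnnxv kewzy fnjs rudc ebe gkecw esd jercx tns tiwuj utgfz xiv mygw sqtjw spal
Hunk 6: at line 6 remove [esd,jercx,tns] add [vfvi,ctu] -> 14 lines: rnnxv kewzy fnjs rudc ebe gkecw vfvi ctu tiwuj utgfz xiv mygw sqtjw spal
Hunk 7: at line 2 remove [rudc,ebe] add [ttmy] -> 13 lines: rnnxv kewzy fnjs ttmy gkecw vfvi ctu tiwuj utgfz xiv mygw sqtjw spal
Final line count: 13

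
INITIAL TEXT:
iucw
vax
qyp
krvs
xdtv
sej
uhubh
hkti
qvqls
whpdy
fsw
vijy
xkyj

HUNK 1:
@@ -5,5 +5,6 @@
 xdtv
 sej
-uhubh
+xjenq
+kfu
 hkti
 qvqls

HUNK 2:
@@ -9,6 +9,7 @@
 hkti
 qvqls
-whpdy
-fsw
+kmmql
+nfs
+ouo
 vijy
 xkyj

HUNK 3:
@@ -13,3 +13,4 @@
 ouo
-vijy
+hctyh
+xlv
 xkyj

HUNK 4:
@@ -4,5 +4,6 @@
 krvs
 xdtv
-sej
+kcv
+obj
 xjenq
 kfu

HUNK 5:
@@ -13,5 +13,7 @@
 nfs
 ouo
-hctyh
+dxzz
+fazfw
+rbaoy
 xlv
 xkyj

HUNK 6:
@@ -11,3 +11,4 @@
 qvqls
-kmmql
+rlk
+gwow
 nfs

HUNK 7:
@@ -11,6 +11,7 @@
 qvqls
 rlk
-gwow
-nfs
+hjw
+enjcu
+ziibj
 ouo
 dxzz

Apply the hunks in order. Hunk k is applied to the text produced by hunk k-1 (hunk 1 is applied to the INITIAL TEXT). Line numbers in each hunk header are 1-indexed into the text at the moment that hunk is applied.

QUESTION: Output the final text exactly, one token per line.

Answer: iucw
vax
qyp
krvs
xdtv
kcv
obj
xjenq
kfu
hkti
qvqls
rlk
hjw
enjcu
ziibj
ouo
dxzz
fazfw
rbaoy
xlv
xkyj

Derivation:
Hunk 1: at line 5 remove [uhubh] add [xjenq,kfu] -> 14 lines: iucw vax qyp krvs xdtv sej xjenq kfu hkti qvqls whpdy fsw vijy xkyj
Hunk 2: at line 9 remove [whpdy,fsw] add [kmmql,nfs,ouo] -> 15 lines: iucw vax qyp krvs xdtv sej xjenq kfu hkti qvqls kmmql nfs ouo vijy xkyj
Hunk 3: at line 13 remove [vijy] add [hctyh,xlv] -> 16 lines: iucw vax qyp krvs xdtv sej xjenq kfu hkti qvqls kmmql nfs ouo hctyh xlv xkyj
Hunk 4: at line 4 remove [sej] add [kcv,obj] -> 17 lines: iucw vax qyp krvs xdtv kcv obj xjenq kfu hkti qvqls kmmql nfs ouo hctyh xlv xkyj
Hunk 5: at line 13 remove [hctyh] add [dxzz,fazfw,rbaoy] -> 19 lines: iucw vax qyp krvs xdtv kcv obj xjenq kfu hkti qvqls kmmql nfs ouo dxzz fazfw rbaoy xlv xkyj
Hunk 6: at line 11 remove [kmmql] add [rlk,gwow] -> 20 lines: iucw vax qyp krvs xdtv kcv obj xjenq kfu hkti qvqls rlk gwow nfs ouo dxzz fazfw rbaoy xlv xkyj
Hunk 7: at line 11 remove [gwow,nfs] add [hjw,enjcu,ziibj] -> 21 lines: iucw vax qyp krvs xdtv kcv obj xjenq kfu hkti qvqls rlk hjw enjcu ziibj ouo dxzz fazfw rbaoy xlv xkyj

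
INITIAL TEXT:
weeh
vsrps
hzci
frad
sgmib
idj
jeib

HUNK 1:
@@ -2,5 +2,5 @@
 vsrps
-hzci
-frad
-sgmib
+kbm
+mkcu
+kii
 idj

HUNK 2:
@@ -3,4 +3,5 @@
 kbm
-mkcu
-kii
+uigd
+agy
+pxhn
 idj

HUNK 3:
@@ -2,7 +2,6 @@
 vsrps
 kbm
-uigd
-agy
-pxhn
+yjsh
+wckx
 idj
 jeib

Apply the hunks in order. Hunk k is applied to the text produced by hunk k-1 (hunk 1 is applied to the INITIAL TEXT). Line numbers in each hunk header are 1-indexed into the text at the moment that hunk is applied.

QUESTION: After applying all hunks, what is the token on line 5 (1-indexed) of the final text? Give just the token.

Answer: wckx

Derivation:
Hunk 1: at line 2 remove [hzci,frad,sgmib] add [kbm,mkcu,kii] -> 7 lines: weeh vsrps kbm mkcu kii idj jeib
Hunk 2: at line 3 remove [mkcu,kii] add [uigd,agy,pxhn] -> 8 lines: weeh vsrps kbm uigd agy pxhn idj jeib
Hunk 3: at line 2 remove [uigd,agy,pxhn] add [yjsh,wckx] -> 7 lines: weeh vsrps kbm yjsh wckx idj jeib
Final line 5: wckx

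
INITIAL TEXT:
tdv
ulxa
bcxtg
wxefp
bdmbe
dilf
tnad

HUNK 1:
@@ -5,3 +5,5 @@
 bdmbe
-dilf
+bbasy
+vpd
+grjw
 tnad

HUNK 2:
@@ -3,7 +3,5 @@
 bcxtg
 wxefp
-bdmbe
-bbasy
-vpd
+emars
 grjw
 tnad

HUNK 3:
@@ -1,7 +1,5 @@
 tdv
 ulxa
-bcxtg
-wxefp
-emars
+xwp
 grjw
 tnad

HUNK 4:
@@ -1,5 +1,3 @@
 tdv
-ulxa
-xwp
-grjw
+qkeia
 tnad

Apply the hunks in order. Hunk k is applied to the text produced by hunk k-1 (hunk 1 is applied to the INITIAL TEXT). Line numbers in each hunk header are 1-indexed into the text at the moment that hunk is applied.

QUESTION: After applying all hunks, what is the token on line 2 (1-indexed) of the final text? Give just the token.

Answer: qkeia

Derivation:
Hunk 1: at line 5 remove [dilf] add [bbasy,vpd,grjw] -> 9 lines: tdv ulxa bcxtg wxefp bdmbe bbasy vpd grjw tnad
Hunk 2: at line 3 remove [bdmbe,bbasy,vpd] add [emars] -> 7 lines: tdv ulxa bcxtg wxefp emars grjw tnad
Hunk 3: at line 1 remove [bcxtg,wxefp,emars] add [xwp] -> 5 lines: tdv ulxa xwp grjw tnad
Hunk 4: at line 1 remove [ulxa,xwp,grjw] add [qkeia] -> 3 lines: tdv qkeia tnad
Final line 2: qkeia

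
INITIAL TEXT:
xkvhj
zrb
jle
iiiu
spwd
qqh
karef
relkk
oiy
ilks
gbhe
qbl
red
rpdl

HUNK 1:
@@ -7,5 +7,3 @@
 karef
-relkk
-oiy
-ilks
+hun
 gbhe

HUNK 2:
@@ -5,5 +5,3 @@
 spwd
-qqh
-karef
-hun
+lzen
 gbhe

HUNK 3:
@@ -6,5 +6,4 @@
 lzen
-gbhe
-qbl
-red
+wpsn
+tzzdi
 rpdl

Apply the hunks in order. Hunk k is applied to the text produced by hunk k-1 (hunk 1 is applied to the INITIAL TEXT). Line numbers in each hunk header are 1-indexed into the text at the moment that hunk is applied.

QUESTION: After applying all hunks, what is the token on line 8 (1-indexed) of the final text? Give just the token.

Hunk 1: at line 7 remove [relkk,oiy,ilks] add [hun] -> 12 lines: xkvhj zrb jle iiiu spwd qqh karef hun gbhe qbl red rpdl
Hunk 2: at line 5 remove [qqh,karef,hun] add [lzen] -> 10 lines: xkvhj zrb jle iiiu spwd lzen gbhe qbl red rpdl
Hunk 3: at line 6 remove [gbhe,qbl,red] add [wpsn,tzzdi] -> 9 lines: xkvhj zrb jle iiiu spwd lzen wpsn tzzdi rpdl
Final line 8: tzzdi

Answer: tzzdi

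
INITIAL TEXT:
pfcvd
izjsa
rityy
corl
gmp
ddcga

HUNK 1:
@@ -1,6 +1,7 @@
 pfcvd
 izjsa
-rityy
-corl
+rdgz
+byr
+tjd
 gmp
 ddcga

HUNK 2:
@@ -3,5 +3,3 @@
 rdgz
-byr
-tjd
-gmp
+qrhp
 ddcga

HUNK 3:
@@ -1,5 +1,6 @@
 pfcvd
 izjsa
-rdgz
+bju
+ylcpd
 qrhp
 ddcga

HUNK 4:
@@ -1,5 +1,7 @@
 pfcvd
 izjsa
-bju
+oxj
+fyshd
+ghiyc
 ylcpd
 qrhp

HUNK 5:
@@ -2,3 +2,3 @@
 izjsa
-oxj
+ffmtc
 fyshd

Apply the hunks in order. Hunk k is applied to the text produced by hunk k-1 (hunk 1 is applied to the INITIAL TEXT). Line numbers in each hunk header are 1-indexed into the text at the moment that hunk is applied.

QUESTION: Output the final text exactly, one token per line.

Answer: pfcvd
izjsa
ffmtc
fyshd
ghiyc
ylcpd
qrhp
ddcga

Derivation:
Hunk 1: at line 1 remove [rityy,corl] add [rdgz,byr,tjd] -> 7 lines: pfcvd izjsa rdgz byr tjd gmp ddcga
Hunk 2: at line 3 remove [byr,tjd,gmp] add [qrhp] -> 5 lines: pfcvd izjsa rdgz qrhp ddcga
Hunk 3: at line 1 remove [rdgz] add [bju,ylcpd] -> 6 lines: pfcvd izjsa bju ylcpd qrhp ddcga
Hunk 4: at line 1 remove [bju] add [oxj,fyshd,ghiyc] -> 8 lines: pfcvd izjsa oxj fyshd ghiyc ylcpd qrhp ddcga
Hunk 5: at line 2 remove [oxj] add [ffmtc] -> 8 lines: pfcvd izjsa ffmtc fyshd ghiyc ylcpd qrhp ddcga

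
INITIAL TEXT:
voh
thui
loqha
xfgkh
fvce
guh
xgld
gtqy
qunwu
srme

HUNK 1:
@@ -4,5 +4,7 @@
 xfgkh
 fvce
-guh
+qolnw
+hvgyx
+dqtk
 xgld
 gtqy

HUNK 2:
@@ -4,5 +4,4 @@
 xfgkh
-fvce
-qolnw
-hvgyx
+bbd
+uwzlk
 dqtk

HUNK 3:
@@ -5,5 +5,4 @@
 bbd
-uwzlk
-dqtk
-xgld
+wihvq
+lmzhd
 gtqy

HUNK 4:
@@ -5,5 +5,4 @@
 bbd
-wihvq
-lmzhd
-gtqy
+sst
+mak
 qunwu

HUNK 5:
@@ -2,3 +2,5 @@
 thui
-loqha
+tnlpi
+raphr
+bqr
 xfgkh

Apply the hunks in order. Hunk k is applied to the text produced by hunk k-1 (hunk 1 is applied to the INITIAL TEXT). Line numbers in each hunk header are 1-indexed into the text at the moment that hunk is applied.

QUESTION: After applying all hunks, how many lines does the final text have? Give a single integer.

Answer: 11

Derivation:
Hunk 1: at line 4 remove [guh] add [qolnw,hvgyx,dqtk] -> 12 lines: voh thui loqha xfgkh fvce qolnw hvgyx dqtk xgld gtqy qunwu srme
Hunk 2: at line 4 remove [fvce,qolnw,hvgyx] add [bbd,uwzlk] -> 11 lines: voh thui loqha xfgkh bbd uwzlk dqtk xgld gtqy qunwu srme
Hunk 3: at line 5 remove [uwzlk,dqtk,xgld] add [wihvq,lmzhd] -> 10 lines: voh thui loqha xfgkh bbd wihvq lmzhd gtqy qunwu srme
Hunk 4: at line 5 remove [wihvq,lmzhd,gtqy] add [sst,mak] -> 9 lines: voh thui loqha xfgkh bbd sst mak qunwu srme
Hunk 5: at line 2 remove [loqha] add [tnlpi,raphr,bqr] -> 11 lines: voh thui tnlpi raphr bqr xfgkh bbd sst mak qunwu srme
Final line count: 11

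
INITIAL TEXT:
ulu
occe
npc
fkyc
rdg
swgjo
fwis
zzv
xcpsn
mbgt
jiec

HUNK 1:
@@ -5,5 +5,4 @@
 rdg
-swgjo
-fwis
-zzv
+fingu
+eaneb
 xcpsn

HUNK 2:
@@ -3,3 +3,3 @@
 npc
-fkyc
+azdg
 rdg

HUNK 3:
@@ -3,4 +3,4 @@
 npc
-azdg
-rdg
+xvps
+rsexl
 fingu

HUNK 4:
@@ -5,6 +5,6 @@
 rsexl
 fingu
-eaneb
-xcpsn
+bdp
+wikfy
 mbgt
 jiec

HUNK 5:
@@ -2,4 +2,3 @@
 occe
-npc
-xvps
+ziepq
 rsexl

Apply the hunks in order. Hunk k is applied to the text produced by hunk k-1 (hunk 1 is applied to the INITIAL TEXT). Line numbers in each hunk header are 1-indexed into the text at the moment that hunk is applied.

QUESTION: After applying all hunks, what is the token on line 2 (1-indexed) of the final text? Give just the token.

Hunk 1: at line 5 remove [swgjo,fwis,zzv] add [fingu,eaneb] -> 10 lines: ulu occe npc fkyc rdg fingu eaneb xcpsn mbgt jiec
Hunk 2: at line 3 remove [fkyc] add [azdg] -> 10 lines: ulu occe npc azdg rdg fingu eaneb xcpsn mbgt jiec
Hunk 3: at line 3 remove [azdg,rdg] add [xvps,rsexl] -> 10 lines: ulu occe npc xvps rsexl fingu eaneb xcpsn mbgt jiec
Hunk 4: at line 5 remove [eaneb,xcpsn] add [bdp,wikfy] -> 10 lines: ulu occe npc xvps rsexl fingu bdp wikfy mbgt jiec
Hunk 5: at line 2 remove [npc,xvps] add [ziepq] -> 9 lines: ulu occe ziepq rsexl fingu bdp wikfy mbgt jiec
Final line 2: occe

Answer: occe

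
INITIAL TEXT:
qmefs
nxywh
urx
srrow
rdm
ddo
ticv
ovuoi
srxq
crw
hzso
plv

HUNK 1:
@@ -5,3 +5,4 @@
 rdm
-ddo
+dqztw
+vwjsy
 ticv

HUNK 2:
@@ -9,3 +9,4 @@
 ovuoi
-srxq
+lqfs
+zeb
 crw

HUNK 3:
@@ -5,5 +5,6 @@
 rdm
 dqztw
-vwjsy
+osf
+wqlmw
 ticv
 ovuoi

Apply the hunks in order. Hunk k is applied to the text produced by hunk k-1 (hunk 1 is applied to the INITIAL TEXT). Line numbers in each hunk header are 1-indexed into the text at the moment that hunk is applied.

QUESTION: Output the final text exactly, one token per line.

Answer: qmefs
nxywh
urx
srrow
rdm
dqztw
osf
wqlmw
ticv
ovuoi
lqfs
zeb
crw
hzso
plv

Derivation:
Hunk 1: at line 5 remove [ddo] add [dqztw,vwjsy] -> 13 lines: qmefs nxywh urx srrow rdm dqztw vwjsy ticv ovuoi srxq crw hzso plv
Hunk 2: at line 9 remove [srxq] add [lqfs,zeb] -> 14 lines: qmefs nxywh urx srrow rdm dqztw vwjsy ticv ovuoi lqfs zeb crw hzso plv
Hunk 3: at line 5 remove [vwjsy] add [osf,wqlmw] -> 15 lines: qmefs nxywh urx srrow rdm dqztw osf wqlmw ticv ovuoi lqfs zeb crw hzso plv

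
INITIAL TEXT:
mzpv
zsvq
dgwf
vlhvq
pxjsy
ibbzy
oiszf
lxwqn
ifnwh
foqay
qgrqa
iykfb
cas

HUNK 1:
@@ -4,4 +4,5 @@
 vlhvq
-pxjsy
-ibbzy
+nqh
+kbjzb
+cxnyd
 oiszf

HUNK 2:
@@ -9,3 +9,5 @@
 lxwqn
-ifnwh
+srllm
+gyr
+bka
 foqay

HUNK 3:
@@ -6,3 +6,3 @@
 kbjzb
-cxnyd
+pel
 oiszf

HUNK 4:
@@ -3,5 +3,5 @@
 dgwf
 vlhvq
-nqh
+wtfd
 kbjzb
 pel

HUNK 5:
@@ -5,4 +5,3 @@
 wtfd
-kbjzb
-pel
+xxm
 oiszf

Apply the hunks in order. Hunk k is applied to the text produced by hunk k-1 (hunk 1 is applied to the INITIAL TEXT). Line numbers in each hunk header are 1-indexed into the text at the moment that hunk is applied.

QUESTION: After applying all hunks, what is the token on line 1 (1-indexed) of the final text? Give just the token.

Hunk 1: at line 4 remove [pxjsy,ibbzy] add [nqh,kbjzb,cxnyd] -> 14 lines: mzpv zsvq dgwf vlhvq nqh kbjzb cxnyd oiszf lxwqn ifnwh foqay qgrqa iykfb cas
Hunk 2: at line 9 remove [ifnwh] add [srllm,gyr,bka] -> 16 lines: mzpv zsvq dgwf vlhvq nqh kbjzb cxnyd oiszf lxwqn srllm gyr bka foqay qgrqa iykfb cas
Hunk 3: at line 6 remove [cxnyd] add [pel] -> 16 lines: mzpv zsvq dgwf vlhvq nqh kbjzb pel oiszf lxwqn srllm gyr bka foqay qgrqa iykfb cas
Hunk 4: at line 3 remove [nqh] add [wtfd] -> 16 lines: mzpv zsvq dgwf vlhvq wtfd kbjzb pel oiszf lxwqn srllm gyr bka foqay qgrqa iykfb cas
Hunk 5: at line 5 remove [kbjzb,pel] add [xxm] -> 15 lines: mzpv zsvq dgwf vlhvq wtfd xxm oiszf lxwqn srllm gyr bka foqay qgrqa iykfb cas
Final line 1: mzpv

Answer: mzpv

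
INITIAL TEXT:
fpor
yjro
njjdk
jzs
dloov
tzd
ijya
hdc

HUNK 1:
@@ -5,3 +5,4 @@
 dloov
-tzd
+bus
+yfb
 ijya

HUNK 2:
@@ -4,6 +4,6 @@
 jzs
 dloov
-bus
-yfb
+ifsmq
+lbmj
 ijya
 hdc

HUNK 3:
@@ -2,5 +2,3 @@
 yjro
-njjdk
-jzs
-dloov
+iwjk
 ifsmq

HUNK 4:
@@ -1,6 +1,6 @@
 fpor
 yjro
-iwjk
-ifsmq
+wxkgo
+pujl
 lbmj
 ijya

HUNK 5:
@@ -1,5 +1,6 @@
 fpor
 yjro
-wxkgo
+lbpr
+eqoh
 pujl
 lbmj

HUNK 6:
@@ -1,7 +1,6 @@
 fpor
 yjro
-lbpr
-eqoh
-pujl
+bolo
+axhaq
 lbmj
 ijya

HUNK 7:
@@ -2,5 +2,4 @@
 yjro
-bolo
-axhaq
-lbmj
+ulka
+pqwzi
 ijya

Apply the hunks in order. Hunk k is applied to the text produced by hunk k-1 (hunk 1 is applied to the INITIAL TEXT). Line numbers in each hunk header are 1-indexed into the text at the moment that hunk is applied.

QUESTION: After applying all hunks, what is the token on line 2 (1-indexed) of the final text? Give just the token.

Answer: yjro

Derivation:
Hunk 1: at line 5 remove [tzd] add [bus,yfb] -> 9 lines: fpor yjro njjdk jzs dloov bus yfb ijya hdc
Hunk 2: at line 4 remove [bus,yfb] add [ifsmq,lbmj] -> 9 lines: fpor yjro njjdk jzs dloov ifsmq lbmj ijya hdc
Hunk 3: at line 2 remove [njjdk,jzs,dloov] add [iwjk] -> 7 lines: fpor yjro iwjk ifsmq lbmj ijya hdc
Hunk 4: at line 1 remove [iwjk,ifsmq] add [wxkgo,pujl] -> 7 lines: fpor yjro wxkgo pujl lbmj ijya hdc
Hunk 5: at line 1 remove [wxkgo] add [lbpr,eqoh] -> 8 lines: fpor yjro lbpr eqoh pujl lbmj ijya hdc
Hunk 6: at line 1 remove [lbpr,eqoh,pujl] add [bolo,axhaq] -> 7 lines: fpor yjro bolo axhaq lbmj ijya hdc
Hunk 7: at line 2 remove [bolo,axhaq,lbmj] add [ulka,pqwzi] -> 6 lines: fpor yjro ulka pqwzi ijya hdc
Final line 2: yjro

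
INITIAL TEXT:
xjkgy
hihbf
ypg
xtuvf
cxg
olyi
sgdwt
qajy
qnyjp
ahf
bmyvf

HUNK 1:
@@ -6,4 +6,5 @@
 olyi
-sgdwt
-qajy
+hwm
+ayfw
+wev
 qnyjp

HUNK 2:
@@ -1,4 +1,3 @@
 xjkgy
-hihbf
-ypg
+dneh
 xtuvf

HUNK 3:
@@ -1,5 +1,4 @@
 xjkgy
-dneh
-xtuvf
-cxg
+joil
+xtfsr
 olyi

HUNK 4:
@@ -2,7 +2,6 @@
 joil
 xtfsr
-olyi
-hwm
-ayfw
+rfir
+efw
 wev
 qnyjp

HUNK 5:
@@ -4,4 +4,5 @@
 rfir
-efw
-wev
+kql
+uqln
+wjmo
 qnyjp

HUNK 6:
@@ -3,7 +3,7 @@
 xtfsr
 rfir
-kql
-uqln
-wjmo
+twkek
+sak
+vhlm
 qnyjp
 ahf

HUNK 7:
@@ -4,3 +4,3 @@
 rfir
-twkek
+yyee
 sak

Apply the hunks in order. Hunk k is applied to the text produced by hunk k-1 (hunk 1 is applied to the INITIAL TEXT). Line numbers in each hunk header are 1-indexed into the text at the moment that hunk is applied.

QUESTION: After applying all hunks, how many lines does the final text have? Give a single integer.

Answer: 10

Derivation:
Hunk 1: at line 6 remove [sgdwt,qajy] add [hwm,ayfw,wev] -> 12 lines: xjkgy hihbf ypg xtuvf cxg olyi hwm ayfw wev qnyjp ahf bmyvf
Hunk 2: at line 1 remove [hihbf,ypg] add [dneh] -> 11 lines: xjkgy dneh xtuvf cxg olyi hwm ayfw wev qnyjp ahf bmyvf
Hunk 3: at line 1 remove [dneh,xtuvf,cxg] add [joil,xtfsr] -> 10 lines: xjkgy joil xtfsr olyi hwm ayfw wev qnyjp ahf bmyvf
Hunk 4: at line 2 remove [olyi,hwm,ayfw] add [rfir,efw] -> 9 lines: xjkgy joil xtfsr rfir efw wev qnyjp ahf bmyvf
Hunk 5: at line 4 remove [efw,wev] add [kql,uqln,wjmo] -> 10 lines: xjkgy joil xtfsr rfir kql uqln wjmo qnyjp ahf bmyvf
Hunk 6: at line 3 remove [kql,uqln,wjmo] add [twkek,sak,vhlm] -> 10 lines: xjkgy joil xtfsr rfir twkek sak vhlm qnyjp ahf bmyvf
Hunk 7: at line 4 remove [twkek] add [yyee] -> 10 lines: xjkgy joil xtfsr rfir yyee sak vhlm qnyjp ahf bmyvf
Final line count: 10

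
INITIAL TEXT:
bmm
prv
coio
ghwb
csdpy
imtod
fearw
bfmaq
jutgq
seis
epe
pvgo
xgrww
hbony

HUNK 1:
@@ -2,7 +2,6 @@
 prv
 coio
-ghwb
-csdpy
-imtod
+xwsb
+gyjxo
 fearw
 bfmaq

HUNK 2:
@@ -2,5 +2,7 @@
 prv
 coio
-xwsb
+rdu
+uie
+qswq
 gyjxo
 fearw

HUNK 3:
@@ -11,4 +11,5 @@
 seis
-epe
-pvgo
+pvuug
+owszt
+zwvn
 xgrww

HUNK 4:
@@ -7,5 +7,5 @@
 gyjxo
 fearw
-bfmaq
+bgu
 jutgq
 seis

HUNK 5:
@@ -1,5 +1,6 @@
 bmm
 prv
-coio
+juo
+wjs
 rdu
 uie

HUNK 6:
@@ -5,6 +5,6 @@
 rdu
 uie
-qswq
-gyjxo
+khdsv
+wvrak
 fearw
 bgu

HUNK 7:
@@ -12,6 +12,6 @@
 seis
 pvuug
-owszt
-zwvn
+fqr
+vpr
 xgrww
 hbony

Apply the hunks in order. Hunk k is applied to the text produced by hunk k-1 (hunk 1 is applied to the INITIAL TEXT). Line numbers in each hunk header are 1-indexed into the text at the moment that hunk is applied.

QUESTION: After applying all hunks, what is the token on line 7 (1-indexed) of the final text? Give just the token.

Answer: khdsv

Derivation:
Hunk 1: at line 2 remove [ghwb,csdpy,imtod] add [xwsb,gyjxo] -> 13 lines: bmm prv coio xwsb gyjxo fearw bfmaq jutgq seis epe pvgo xgrww hbony
Hunk 2: at line 2 remove [xwsb] add [rdu,uie,qswq] -> 15 lines: bmm prv coio rdu uie qswq gyjxo fearw bfmaq jutgq seis epe pvgo xgrww hbony
Hunk 3: at line 11 remove [epe,pvgo] add [pvuug,owszt,zwvn] -> 16 lines: bmm prv coio rdu uie qswq gyjxo fearw bfmaq jutgq seis pvuug owszt zwvn xgrww hbony
Hunk 4: at line 7 remove [bfmaq] add [bgu] -> 16 lines: bmm prv coio rdu uie qswq gyjxo fearw bgu jutgq seis pvuug owszt zwvn xgrww hbony
Hunk 5: at line 1 remove [coio] add [juo,wjs] -> 17 lines: bmm prv juo wjs rdu uie qswq gyjxo fearw bgu jutgq seis pvuug owszt zwvn xgrww hbony
Hunk 6: at line 5 remove [qswq,gyjxo] add [khdsv,wvrak] -> 17 lines: bmm prv juo wjs rdu uie khdsv wvrak fearw bgu jutgq seis pvuug owszt zwvn xgrww hbony
Hunk 7: at line 12 remove [owszt,zwvn] add [fqr,vpr] -> 17 lines: bmm prv juo wjs rdu uie khdsv wvrak fearw bgu jutgq seis pvuug fqr vpr xgrww hbony
Final line 7: khdsv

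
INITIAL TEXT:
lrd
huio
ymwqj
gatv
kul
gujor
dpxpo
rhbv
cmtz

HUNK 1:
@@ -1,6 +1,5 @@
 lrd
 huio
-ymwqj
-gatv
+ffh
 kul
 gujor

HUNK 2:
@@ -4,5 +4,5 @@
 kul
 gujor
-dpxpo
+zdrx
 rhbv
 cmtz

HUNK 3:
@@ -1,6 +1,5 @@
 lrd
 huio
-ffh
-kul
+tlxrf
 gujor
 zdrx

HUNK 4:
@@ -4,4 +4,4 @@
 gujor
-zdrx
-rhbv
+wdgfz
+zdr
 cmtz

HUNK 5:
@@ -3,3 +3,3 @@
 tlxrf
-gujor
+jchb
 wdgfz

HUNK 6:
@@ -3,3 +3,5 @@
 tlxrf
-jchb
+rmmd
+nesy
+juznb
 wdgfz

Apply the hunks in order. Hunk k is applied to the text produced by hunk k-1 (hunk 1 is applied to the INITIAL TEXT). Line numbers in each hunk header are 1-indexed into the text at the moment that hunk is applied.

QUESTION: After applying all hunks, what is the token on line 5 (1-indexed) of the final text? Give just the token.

Answer: nesy

Derivation:
Hunk 1: at line 1 remove [ymwqj,gatv] add [ffh] -> 8 lines: lrd huio ffh kul gujor dpxpo rhbv cmtz
Hunk 2: at line 4 remove [dpxpo] add [zdrx] -> 8 lines: lrd huio ffh kul gujor zdrx rhbv cmtz
Hunk 3: at line 1 remove [ffh,kul] add [tlxrf] -> 7 lines: lrd huio tlxrf gujor zdrx rhbv cmtz
Hunk 4: at line 4 remove [zdrx,rhbv] add [wdgfz,zdr] -> 7 lines: lrd huio tlxrf gujor wdgfz zdr cmtz
Hunk 5: at line 3 remove [gujor] add [jchb] -> 7 lines: lrd huio tlxrf jchb wdgfz zdr cmtz
Hunk 6: at line 3 remove [jchb] add [rmmd,nesy,juznb] -> 9 lines: lrd huio tlxrf rmmd nesy juznb wdgfz zdr cmtz
Final line 5: nesy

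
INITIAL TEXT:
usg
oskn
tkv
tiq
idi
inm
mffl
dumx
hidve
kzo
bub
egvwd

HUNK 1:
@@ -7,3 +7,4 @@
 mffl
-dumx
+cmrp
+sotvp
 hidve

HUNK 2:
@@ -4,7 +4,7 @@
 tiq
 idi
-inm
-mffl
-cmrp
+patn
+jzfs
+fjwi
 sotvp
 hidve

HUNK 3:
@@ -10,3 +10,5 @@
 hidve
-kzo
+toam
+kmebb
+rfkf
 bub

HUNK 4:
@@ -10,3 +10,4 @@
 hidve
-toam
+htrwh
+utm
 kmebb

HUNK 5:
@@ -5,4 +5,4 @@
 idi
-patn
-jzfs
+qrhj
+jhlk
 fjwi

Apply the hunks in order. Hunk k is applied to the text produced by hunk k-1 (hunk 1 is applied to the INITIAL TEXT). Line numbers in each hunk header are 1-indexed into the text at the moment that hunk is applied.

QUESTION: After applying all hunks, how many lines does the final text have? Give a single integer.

Answer: 16

Derivation:
Hunk 1: at line 7 remove [dumx] add [cmrp,sotvp] -> 13 lines: usg oskn tkv tiq idi inm mffl cmrp sotvp hidve kzo bub egvwd
Hunk 2: at line 4 remove [inm,mffl,cmrp] add [patn,jzfs,fjwi] -> 13 lines: usg oskn tkv tiq idi patn jzfs fjwi sotvp hidve kzo bub egvwd
Hunk 3: at line 10 remove [kzo] add [toam,kmebb,rfkf] -> 15 lines: usg oskn tkv tiq idi patn jzfs fjwi sotvp hidve toam kmebb rfkf bub egvwd
Hunk 4: at line 10 remove [toam] add [htrwh,utm] -> 16 lines: usg oskn tkv tiq idi patn jzfs fjwi sotvp hidve htrwh utm kmebb rfkf bub egvwd
Hunk 5: at line 5 remove [patn,jzfs] add [qrhj,jhlk] -> 16 lines: usg oskn tkv tiq idi qrhj jhlk fjwi sotvp hidve htrwh utm kmebb rfkf bub egvwd
Final line count: 16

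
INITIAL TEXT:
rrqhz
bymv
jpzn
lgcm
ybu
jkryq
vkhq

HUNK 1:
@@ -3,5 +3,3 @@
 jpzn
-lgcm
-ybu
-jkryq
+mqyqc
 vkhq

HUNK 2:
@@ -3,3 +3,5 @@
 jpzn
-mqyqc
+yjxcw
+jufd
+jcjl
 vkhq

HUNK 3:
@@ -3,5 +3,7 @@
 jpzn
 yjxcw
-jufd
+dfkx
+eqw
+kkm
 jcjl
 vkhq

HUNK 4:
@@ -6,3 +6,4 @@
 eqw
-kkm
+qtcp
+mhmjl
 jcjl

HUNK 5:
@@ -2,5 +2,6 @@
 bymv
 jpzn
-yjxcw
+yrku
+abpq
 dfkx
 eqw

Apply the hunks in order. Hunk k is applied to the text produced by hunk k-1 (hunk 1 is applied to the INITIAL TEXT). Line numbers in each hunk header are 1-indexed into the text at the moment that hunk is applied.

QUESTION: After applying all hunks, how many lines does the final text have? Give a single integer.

Hunk 1: at line 3 remove [lgcm,ybu,jkryq] add [mqyqc] -> 5 lines: rrqhz bymv jpzn mqyqc vkhq
Hunk 2: at line 3 remove [mqyqc] add [yjxcw,jufd,jcjl] -> 7 lines: rrqhz bymv jpzn yjxcw jufd jcjl vkhq
Hunk 3: at line 3 remove [jufd] add [dfkx,eqw,kkm] -> 9 lines: rrqhz bymv jpzn yjxcw dfkx eqw kkm jcjl vkhq
Hunk 4: at line 6 remove [kkm] add [qtcp,mhmjl] -> 10 lines: rrqhz bymv jpzn yjxcw dfkx eqw qtcp mhmjl jcjl vkhq
Hunk 5: at line 2 remove [yjxcw] add [yrku,abpq] -> 11 lines: rrqhz bymv jpzn yrku abpq dfkx eqw qtcp mhmjl jcjl vkhq
Final line count: 11

Answer: 11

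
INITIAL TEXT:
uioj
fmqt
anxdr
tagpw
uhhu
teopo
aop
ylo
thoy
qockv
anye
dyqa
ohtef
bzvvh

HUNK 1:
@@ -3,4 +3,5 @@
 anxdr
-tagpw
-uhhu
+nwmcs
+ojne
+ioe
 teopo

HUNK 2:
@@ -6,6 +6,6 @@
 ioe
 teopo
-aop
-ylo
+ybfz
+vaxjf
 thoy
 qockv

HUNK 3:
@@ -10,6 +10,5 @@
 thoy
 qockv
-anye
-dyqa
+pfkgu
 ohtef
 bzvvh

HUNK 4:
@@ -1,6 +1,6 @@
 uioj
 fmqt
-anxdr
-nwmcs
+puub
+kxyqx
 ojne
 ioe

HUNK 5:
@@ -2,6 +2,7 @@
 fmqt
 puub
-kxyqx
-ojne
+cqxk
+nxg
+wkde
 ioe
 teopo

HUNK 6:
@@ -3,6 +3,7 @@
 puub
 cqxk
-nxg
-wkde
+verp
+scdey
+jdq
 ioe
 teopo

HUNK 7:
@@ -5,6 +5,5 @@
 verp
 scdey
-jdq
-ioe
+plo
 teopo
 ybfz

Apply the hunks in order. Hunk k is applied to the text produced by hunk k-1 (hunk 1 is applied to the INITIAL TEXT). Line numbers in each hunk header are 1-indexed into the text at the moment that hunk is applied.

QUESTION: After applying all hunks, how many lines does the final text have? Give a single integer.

Answer: 15

Derivation:
Hunk 1: at line 3 remove [tagpw,uhhu] add [nwmcs,ojne,ioe] -> 15 lines: uioj fmqt anxdr nwmcs ojne ioe teopo aop ylo thoy qockv anye dyqa ohtef bzvvh
Hunk 2: at line 6 remove [aop,ylo] add [ybfz,vaxjf] -> 15 lines: uioj fmqt anxdr nwmcs ojne ioe teopo ybfz vaxjf thoy qockv anye dyqa ohtef bzvvh
Hunk 3: at line 10 remove [anye,dyqa] add [pfkgu] -> 14 lines: uioj fmqt anxdr nwmcs ojne ioe teopo ybfz vaxjf thoy qockv pfkgu ohtef bzvvh
Hunk 4: at line 1 remove [anxdr,nwmcs] add [puub,kxyqx] -> 14 lines: uioj fmqt puub kxyqx ojne ioe teopo ybfz vaxjf thoy qockv pfkgu ohtef bzvvh
Hunk 5: at line 2 remove [kxyqx,ojne] add [cqxk,nxg,wkde] -> 15 lines: uioj fmqt puub cqxk nxg wkde ioe teopo ybfz vaxjf thoy qockv pfkgu ohtef bzvvh
Hunk 6: at line 3 remove [nxg,wkde] add [verp,scdey,jdq] -> 16 lines: uioj fmqt puub cqxk verp scdey jdq ioe teopo ybfz vaxjf thoy qockv pfkgu ohtef bzvvh
Hunk 7: at line 5 remove [jdq,ioe] add [plo] -> 15 lines: uioj fmqt puub cqxk verp scdey plo teopo ybfz vaxjf thoy qockv pfkgu ohtef bzvvh
Final line count: 15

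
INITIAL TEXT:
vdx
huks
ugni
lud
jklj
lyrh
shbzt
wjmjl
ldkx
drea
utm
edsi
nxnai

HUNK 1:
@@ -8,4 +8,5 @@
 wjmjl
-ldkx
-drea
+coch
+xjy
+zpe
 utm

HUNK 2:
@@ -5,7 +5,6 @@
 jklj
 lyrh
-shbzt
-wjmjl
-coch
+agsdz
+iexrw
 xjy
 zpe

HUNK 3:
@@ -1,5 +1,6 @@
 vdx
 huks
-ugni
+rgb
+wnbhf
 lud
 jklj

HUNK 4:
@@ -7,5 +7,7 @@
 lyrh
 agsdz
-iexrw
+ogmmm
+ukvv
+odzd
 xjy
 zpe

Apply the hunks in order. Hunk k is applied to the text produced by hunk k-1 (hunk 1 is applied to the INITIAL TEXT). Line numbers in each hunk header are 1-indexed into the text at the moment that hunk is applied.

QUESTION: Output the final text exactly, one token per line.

Hunk 1: at line 8 remove [ldkx,drea] add [coch,xjy,zpe] -> 14 lines: vdx huks ugni lud jklj lyrh shbzt wjmjl coch xjy zpe utm edsi nxnai
Hunk 2: at line 5 remove [shbzt,wjmjl,coch] add [agsdz,iexrw] -> 13 lines: vdx huks ugni lud jklj lyrh agsdz iexrw xjy zpe utm edsi nxnai
Hunk 3: at line 1 remove [ugni] add [rgb,wnbhf] -> 14 lines: vdx huks rgb wnbhf lud jklj lyrh agsdz iexrw xjy zpe utm edsi nxnai
Hunk 4: at line 7 remove [iexrw] add [ogmmm,ukvv,odzd] -> 16 lines: vdx huks rgb wnbhf lud jklj lyrh agsdz ogmmm ukvv odzd xjy zpe utm edsi nxnai

Answer: vdx
huks
rgb
wnbhf
lud
jklj
lyrh
agsdz
ogmmm
ukvv
odzd
xjy
zpe
utm
edsi
nxnai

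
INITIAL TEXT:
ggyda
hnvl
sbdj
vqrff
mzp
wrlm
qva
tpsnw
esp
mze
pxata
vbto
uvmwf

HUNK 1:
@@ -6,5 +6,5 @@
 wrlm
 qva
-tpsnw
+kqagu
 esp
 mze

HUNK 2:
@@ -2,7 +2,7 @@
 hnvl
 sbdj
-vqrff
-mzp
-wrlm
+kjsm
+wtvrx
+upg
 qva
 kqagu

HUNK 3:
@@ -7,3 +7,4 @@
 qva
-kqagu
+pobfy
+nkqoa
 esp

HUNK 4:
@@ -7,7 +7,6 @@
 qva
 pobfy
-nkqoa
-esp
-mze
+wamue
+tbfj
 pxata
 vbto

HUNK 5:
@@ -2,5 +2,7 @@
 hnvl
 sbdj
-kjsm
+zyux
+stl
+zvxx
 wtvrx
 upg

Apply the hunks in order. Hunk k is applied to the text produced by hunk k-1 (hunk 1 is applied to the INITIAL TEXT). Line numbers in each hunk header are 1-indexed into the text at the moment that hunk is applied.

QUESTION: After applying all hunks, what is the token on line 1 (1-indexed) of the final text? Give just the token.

Answer: ggyda

Derivation:
Hunk 1: at line 6 remove [tpsnw] add [kqagu] -> 13 lines: ggyda hnvl sbdj vqrff mzp wrlm qva kqagu esp mze pxata vbto uvmwf
Hunk 2: at line 2 remove [vqrff,mzp,wrlm] add [kjsm,wtvrx,upg] -> 13 lines: ggyda hnvl sbdj kjsm wtvrx upg qva kqagu esp mze pxata vbto uvmwf
Hunk 3: at line 7 remove [kqagu] add [pobfy,nkqoa] -> 14 lines: ggyda hnvl sbdj kjsm wtvrx upg qva pobfy nkqoa esp mze pxata vbto uvmwf
Hunk 4: at line 7 remove [nkqoa,esp,mze] add [wamue,tbfj] -> 13 lines: ggyda hnvl sbdj kjsm wtvrx upg qva pobfy wamue tbfj pxata vbto uvmwf
Hunk 5: at line 2 remove [kjsm] add [zyux,stl,zvxx] -> 15 lines: ggyda hnvl sbdj zyux stl zvxx wtvrx upg qva pobfy wamue tbfj pxata vbto uvmwf
Final line 1: ggyda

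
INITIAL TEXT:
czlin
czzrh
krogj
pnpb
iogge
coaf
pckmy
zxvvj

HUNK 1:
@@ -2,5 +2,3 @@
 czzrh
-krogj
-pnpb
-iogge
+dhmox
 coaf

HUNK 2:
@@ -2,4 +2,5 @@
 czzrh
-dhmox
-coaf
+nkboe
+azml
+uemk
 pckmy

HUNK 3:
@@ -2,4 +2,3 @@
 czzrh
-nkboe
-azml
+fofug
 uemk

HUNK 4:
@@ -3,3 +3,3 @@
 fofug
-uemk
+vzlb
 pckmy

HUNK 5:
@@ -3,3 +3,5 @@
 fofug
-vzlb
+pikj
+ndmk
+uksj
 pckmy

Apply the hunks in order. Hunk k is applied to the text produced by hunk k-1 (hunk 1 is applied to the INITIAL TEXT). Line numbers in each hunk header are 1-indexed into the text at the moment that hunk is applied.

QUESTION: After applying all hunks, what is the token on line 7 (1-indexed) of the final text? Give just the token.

Hunk 1: at line 2 remove [krogj,pnpb,iogge] add [dhmox] -> 6 lines: czlin czzrh dhmox coaf pckmy zxvvj
Hunk 2: at line 2 remove [dhmox,coaf] add [nkboe,azml,uemk] -> 7 lines: czlin czzrh nkboe azml uemk pckmy zxvvj
Hunk 3: at line 2 remove [nkboe,azml] add [fofug] -> 6 lines: czlin czzrh fofug uemk pckmy zxvvj
Hunk 4: at line 3 remove [uemk] add [vzlb] -> 6 lines: czlin czzrh fofug vzlb pckmy zxvvj
Hunk 5: at line 3 remove [vzlb] add [pikj,ndmk,uksj] -> 8 lines: czlin czzrh fofug pikj ndmk uksj pckmy zxvvj
Final line 7: pckmy

Answer: pckmy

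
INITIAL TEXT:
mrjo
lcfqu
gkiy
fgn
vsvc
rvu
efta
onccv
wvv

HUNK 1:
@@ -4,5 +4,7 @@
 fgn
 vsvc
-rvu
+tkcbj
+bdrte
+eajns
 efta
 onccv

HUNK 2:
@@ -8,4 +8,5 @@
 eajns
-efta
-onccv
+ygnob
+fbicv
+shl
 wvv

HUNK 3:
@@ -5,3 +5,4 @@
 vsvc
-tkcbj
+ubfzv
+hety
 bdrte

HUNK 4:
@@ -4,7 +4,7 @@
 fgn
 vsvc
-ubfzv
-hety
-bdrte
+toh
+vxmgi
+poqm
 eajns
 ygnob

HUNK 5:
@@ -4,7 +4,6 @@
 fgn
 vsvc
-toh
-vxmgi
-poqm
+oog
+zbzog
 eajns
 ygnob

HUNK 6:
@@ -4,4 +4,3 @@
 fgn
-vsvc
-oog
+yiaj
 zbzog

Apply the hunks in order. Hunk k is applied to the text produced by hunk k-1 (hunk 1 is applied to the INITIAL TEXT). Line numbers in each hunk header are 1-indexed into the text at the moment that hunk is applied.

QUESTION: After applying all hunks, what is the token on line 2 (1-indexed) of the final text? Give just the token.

Hunk 1: at line 4 remove [rvu] add [tkcbj,bdrte,eajns] -> 11 lines: mrjo lcfqu gkiy fgn vsvc tkcbj bdrte eajns efta onccv wvv
Hunk 2: at line 8 remove [efta,onccv] add [ygnob,fbicv,shl] -> 12 lines: mrjo lcfqu gkiy fgn vsvc tkcbj bdrte eajns ygnob fbicv shl wvv
Hunk 3: at line 5 remove [tkcbj] add [ubfzv,hety] -> 13 lines: mrjo lcfqu gkiy fgn vsvc ubfzv hety bdrte eajns ygnob fbicv shl wvv
Hunk 4: at line 4 remove [ubfzv,hety,bdrte] add [toh,vxmgi,poqm] -> 13 lines: mrjo lcfqu gkiy fgn vsvc toh vxmgi poqm eajns ygnob fbicv shl wvv
Hunk 5: at line 4 remove [toh,vxmgi,poqm] add [oog,zbzog] -> 12 lines: mrjo lcfqu gkiy fgn vsvc oog zbzog eajns ygnob fbicv shl wvv
Hunk 6: at line 4 remove [vsvc,oog] add [yiaj] -> 11 lines: mrjo lcfqu gkiy fgn yiaj zbzog eajns ygnob fbicv shl wvv
Final line 2: lcfqu

Answer: lcfqu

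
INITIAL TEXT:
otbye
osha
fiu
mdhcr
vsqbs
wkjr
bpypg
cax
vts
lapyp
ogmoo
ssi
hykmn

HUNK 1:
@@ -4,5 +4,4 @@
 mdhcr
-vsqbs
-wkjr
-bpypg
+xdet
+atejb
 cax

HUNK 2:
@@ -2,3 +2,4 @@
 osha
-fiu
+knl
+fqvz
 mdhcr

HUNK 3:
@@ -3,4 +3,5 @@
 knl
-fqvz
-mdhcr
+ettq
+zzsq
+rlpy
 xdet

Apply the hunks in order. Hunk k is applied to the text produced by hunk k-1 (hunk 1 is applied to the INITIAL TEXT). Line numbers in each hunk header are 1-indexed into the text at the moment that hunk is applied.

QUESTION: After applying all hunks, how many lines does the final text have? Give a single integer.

Answer: 14

Derivation:
Hunk 1: at line 4 remove [vsqbs,wkjr,bpypg] add [xdet,atejb] -> 12 lines: otbye osha fiu mdhcr xdet atejb cax vts lapyp ogmoo ssi hykmn
Hunk 2: at line 2 remove [fiu] add [knl,fqvz] -> 13 lines: otbye osha knl fqvz mdhcr xdet atejb cax vts lapyp ogmoo ssi hykmn
Hunk 3: at line 3 remove [fqvz,mdhcr] add [ettq,zzsq,rlpy] -> 14 lines: otbye osha knl ettq zzsq rlpy xdet atejb cax vts lapyp ogmoo ssi hykmn
Final line count: 14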